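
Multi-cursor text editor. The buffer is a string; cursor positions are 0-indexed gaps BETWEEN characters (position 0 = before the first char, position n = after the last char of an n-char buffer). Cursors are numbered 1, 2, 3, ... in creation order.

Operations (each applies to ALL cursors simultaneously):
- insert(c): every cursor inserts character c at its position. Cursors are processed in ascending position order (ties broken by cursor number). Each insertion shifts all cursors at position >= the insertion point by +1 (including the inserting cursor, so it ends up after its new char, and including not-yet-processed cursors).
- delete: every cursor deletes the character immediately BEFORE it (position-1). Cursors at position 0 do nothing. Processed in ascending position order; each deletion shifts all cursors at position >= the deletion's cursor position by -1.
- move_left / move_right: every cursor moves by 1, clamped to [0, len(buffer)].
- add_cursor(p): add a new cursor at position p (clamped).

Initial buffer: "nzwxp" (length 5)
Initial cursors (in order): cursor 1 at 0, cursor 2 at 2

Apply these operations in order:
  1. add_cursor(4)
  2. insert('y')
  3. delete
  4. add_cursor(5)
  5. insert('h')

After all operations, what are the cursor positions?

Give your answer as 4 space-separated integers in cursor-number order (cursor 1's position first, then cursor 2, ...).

After op 1 (add_cursor(4)): buffer="nzwxp" (len 5), cursors c1@0 c2@2 c3@4, authorship .....
After op 2 (insert('y')): buffer="ynzywxyp" (len 8), cursors c1@1 c2@4 c3@7, authorship 1..2..3.
After op 3 (delete): buffer="nzwxp" (len 5), cursors c1@0 c2@2 c3@4, authorship .....
After op 4 (add_cursor(5)): buffer="nzwxp" (len 5), cursors c1@0 c2@2 c3@4 c4@5, authorship .....
After op 5 (insert('h')): buffer="hnzhwxhph" (len 9), cursors c1@1 c2@4 c3@7 c4@9, authorship 1..2..3.4

Answer: 1 4 7 9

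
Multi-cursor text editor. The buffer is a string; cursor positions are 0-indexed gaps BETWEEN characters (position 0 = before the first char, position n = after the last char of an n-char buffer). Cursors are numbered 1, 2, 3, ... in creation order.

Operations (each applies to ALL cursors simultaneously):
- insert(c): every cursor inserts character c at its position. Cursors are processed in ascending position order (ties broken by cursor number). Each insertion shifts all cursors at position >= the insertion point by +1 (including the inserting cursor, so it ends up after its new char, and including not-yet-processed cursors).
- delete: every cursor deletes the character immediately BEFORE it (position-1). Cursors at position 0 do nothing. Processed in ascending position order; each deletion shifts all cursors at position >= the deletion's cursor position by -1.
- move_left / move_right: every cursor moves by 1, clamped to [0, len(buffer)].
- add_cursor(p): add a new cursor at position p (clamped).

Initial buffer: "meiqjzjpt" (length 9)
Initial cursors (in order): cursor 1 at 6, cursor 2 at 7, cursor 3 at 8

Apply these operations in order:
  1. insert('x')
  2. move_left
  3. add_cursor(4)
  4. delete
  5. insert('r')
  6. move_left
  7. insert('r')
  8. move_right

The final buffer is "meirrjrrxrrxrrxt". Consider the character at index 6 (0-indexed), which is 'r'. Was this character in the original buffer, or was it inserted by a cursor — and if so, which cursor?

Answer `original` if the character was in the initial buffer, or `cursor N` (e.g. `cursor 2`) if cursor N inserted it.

Answer: cursor 1

Derivation:
After op 1 (insert('x')): buffer="meiqjzxjxpxt" (len 12), cursors c1@7 c2@9 c3@11, authorship ......1.2.3.
After op 2 (move_left): buffer="meiqjzxjxpxt" (len 12), cursors c1@6 c2@8 c3@10, authorship ......1.2.3.
After op 3 (add_cursor(4)): buffer="meiqjzxjxpxt" (len 12), cursors c4@4 c1@6 c2@8 c3@10, authorship ......1.2.3.
After op 4 (delete): buffer="meijxxxt" (len 8), cursors c4@3 c1@4 c2@5 c3@6, authorship ....123.
After op 5 (insert('r')): buffer="meirjrxrxrxt" (len 12), cursors c4@4 c1@6 c2@8 c3@10, authorship ...4.112233.
After op 6 (move_left): buffer="meirjrxrxrxt" (len 12), cursors c4@3 c1@5 c2@7 c3@9, authorship ...4.112233.
After op 7 (insert('r')): buffer="meirrjrrxrrxrrxt" (len 16), cursors c4@4 c1@7 c2@10 c3@13, authorship ...44.111222333.
After op 8 (move_right): buffer="meirrjrrxrrxrrxt" (len 16), cursors c4@5 c1@8 c2@11 c3@14, authorship ...44.111222333.
Authorship (.=original, N=cursor N): . . . 4 4 . 1 1 1 2 2 2 3 3 3 .
Index 6: author = 1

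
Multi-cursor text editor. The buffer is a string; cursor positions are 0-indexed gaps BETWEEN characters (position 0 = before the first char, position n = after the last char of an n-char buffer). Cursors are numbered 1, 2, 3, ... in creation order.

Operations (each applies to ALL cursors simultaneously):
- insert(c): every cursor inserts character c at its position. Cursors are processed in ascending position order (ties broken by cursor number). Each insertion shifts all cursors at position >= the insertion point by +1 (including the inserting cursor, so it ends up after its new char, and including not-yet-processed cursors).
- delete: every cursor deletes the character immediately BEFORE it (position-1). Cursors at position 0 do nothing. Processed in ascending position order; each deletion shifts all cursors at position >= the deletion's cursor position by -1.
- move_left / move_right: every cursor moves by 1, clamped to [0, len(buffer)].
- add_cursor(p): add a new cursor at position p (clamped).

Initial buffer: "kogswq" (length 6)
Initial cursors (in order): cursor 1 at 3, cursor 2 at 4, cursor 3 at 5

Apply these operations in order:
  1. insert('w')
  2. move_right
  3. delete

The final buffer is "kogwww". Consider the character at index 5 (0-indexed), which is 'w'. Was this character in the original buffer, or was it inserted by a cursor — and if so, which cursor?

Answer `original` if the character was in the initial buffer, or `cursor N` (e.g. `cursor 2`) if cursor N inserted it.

Answer: cursor 3

Derivation:
After op 1 (insert('w')): buffer="kogwswwwq" (len 9), cursors c1@4 c2@6 c3@8, authorship ...1.2.3.
After op 2 (move_right): buffer="kogwswwwq" (len 9), cursors c1@5 c2@7 c3@9, authorship ...1.2.3.
After op 3 (delete): buffer="kogwww" (len 6), cursors c1@4 c2@5 c3@6, authorship ...123
Authorship (.=original, N=cursor N): . . . 1 2 3
Index 5: author = 3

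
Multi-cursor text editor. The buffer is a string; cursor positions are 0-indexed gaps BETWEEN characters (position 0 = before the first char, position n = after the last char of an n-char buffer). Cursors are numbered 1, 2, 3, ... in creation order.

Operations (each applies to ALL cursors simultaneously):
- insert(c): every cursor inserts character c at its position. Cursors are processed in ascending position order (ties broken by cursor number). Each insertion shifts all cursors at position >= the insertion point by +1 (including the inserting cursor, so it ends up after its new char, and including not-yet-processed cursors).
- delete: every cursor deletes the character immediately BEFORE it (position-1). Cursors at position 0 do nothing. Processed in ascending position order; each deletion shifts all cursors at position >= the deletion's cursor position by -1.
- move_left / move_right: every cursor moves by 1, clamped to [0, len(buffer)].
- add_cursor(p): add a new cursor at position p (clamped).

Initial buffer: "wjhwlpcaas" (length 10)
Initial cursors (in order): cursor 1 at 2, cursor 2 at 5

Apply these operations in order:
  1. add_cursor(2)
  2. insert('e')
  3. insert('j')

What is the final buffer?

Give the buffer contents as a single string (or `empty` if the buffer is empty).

Answer: wjeejjhwlejpcaas

Derivation:
After op 1 (add_cursor(2)): buffer="wjhwlpcaas" (len 10), cursors c1@2 c3@2 c2@5, authorship ..........
After op 2 (insert('e')): buffer="wjeehwlepcaas" (len 13), cursors c1@4 c3@4 c2@8, authorship ..13...2.....
After op 3 (insert('j')): buffer="wjeejjhwlejpcaas" (len 16), cursors c1@6 c3@6 c2@11, authorship ..1313...22.....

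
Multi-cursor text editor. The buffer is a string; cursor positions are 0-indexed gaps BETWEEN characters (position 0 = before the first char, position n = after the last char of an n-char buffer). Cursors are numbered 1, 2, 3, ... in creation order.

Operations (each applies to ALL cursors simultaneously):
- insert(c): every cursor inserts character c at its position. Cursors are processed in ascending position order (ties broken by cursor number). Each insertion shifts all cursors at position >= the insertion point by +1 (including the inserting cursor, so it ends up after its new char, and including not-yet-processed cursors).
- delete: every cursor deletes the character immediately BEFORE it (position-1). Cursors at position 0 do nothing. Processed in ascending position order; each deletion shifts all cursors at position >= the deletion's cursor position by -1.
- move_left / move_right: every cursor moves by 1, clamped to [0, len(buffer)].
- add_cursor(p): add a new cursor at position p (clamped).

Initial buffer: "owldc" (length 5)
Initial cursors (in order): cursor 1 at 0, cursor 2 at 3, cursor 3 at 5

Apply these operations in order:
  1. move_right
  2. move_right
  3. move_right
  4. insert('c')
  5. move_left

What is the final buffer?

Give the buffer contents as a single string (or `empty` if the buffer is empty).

Answer: owlcdccc

Derivation:
After op 1 (move_right): buffer="owldc" (len 5), cursors c1@1 c2@4 c3@5, authorship .....
After op 2 (move_right): buffer="owldc" (len 5), cursors c1@2 c2@5 c3@5, authorship .....
After op 3 (move_right): buffer="owldc" (len 5), cursors c1@3 c2@5 c3@5, authorship .....
After op 4 (insert('c')): buffer="owlcdccc" (len 8), cursors c1@4 c2@8 c3@8, authorship ...1..23
After op 5 (move_left): buffer="owlcdccc" (len 8), cursors c1@3 c2@7 c3@7, authorship ...1..23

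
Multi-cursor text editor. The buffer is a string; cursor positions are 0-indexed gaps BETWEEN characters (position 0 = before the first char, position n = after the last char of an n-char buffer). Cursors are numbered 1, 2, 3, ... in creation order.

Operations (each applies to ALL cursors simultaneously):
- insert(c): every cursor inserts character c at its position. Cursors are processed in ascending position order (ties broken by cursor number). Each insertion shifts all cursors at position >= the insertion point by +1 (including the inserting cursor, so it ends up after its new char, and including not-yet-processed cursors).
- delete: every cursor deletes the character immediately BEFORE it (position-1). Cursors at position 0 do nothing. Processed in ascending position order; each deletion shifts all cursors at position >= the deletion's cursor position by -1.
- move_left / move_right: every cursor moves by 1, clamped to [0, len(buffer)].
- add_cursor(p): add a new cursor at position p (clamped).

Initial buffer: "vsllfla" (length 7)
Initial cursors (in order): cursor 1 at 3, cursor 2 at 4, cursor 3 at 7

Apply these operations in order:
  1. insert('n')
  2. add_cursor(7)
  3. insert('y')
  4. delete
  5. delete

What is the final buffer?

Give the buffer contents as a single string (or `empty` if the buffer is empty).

Answer: vsllla

Derivation:
After op 1 (insert('n')): buffer="vslnlnflan" (len 10), cursors c1@4 c2@6 c3@10, authorship ...1.2...3
After op 2 (add_cursor(7)): buffer="vslnlnflan" (len 10), cursors c1@4 c2@6 c4@7 c3@10, authorship ...1.2...3
After op 3 (insert('y')): buffer="vslnylnyfylany" (len 14), cursors c1@5 c2@8 c4@10 c3@14, authorship ...11.22.4..33
After op 4 (delete): buffer="vslnlnflan" (len 10), cursors c1@4 c2@6 c4@7 c3@10, authorship ...1.2...3
After op 5 (delete): buffer="vsllla" (len 6), cursors c1@3 c2@4 c4@4 c3@6, authorship ......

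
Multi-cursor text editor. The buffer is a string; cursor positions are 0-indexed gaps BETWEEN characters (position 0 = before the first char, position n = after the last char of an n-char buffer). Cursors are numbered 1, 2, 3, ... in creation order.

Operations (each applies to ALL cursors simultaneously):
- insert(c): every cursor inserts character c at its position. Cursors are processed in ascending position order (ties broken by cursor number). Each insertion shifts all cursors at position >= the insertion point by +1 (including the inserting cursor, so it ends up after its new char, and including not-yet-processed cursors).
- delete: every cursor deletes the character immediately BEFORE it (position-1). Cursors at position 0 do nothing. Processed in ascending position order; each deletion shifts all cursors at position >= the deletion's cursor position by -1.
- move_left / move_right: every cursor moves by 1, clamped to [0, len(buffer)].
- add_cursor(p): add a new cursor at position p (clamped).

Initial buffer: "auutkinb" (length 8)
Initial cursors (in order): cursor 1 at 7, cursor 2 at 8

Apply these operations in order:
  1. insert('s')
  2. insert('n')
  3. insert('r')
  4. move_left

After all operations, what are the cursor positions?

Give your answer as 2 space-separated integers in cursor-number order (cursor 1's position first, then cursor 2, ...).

After op 1 (insert('s')): buffer="auutkinsbs" (len 10), cursors c1@8 c2@10, authorship .......1.2
After op 2 (insert('n')): buffer="auutkinsnbsn" (len 12), cursors c1@9 c2@12, authorship .......11.22
After op 3 (insert('r')): buffer="auutkinsnrbsnr" (len 14), cursors c1@10 c2@14, authorship .......111.222
After op 4 (move_left): buffer="auutkinsnrbsnr" (len 14), cursors c1@9 c2@13, authorship .......111.222

Answer: 9 13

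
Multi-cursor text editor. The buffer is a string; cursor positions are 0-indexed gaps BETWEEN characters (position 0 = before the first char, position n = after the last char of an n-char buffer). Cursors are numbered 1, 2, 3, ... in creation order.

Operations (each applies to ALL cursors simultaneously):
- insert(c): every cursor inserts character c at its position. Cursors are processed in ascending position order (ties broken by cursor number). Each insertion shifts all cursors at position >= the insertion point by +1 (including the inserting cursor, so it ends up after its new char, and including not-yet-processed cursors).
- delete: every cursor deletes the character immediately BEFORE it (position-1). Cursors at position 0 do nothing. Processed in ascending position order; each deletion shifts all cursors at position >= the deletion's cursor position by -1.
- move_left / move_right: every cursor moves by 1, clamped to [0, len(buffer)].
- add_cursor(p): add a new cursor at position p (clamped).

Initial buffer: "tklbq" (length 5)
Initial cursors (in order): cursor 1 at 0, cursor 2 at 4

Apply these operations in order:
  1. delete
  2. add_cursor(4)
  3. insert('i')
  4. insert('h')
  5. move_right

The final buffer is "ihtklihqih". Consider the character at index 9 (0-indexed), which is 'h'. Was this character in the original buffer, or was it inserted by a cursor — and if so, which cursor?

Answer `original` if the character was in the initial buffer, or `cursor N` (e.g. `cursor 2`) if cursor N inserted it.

After op 1 (delete): buffer="tklq" (len 4), cursors c1@0 c2@3, authorship ....
After op 2 (add_cursor(4)): buffer="tklq" (len 4), cursors c1@0 c2@3 c3@4, authorship ....
After op 3 (insert('i')): buffer="itkliqi" (len 7), cursors c1@1 c2@5 c3@7, authorship 1...2.3
After op 4 (insert('h')): buffer="ihtklihqih" (len 10), cursors c1@2 c2@7 c3@10, authorship 11...22.33
After op 5 (move_right): buffer="ihtklihqih" (len 10), cursors c1@3 c2@8 c3@10, authorship 11...22.33
Authorship (.=original, N=cursor N): 1 1 . . . 2 2 . 3 3
Index 9: author = 3

Answer: cursor 3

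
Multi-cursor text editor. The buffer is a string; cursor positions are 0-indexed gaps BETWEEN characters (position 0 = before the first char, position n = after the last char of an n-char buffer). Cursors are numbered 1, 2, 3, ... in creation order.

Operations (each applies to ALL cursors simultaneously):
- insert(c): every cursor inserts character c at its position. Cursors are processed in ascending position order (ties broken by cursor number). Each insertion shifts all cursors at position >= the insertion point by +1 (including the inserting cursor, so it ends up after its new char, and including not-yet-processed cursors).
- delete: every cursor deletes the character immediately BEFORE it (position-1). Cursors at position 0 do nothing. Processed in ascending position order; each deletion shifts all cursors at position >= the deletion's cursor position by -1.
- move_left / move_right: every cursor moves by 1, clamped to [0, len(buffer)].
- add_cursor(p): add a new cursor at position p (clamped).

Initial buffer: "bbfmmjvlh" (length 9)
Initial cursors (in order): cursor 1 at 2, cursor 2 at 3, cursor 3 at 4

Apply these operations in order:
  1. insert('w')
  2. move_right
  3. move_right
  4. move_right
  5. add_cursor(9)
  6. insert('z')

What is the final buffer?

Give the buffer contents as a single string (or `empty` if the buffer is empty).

After op 1 (insert('w')): buffer="bbwfwmwmjvlh" (len 12), cursors c1@3 c2@5 c3@7, authorship ..1.2.3.....
After op 2 (move_right): buffer="bbwfwmwmjvlh" (len 12), cursors c1@4 c2@6 c3@8, authorship ..1.2.3.....
After op 3 (move_right): buffer="bbwfwmwmjvlh" (len 12), cursors c1@5 c2@7 c3@9, authorship ..1.2.3.....
After op 4 (move_right): buffer="bbwfwmwmjvlh" (len 12), cursors c1@6 c2@8 c3@10, authorship ..1.2.3.....
After op 5 (add_cursor(9)): buffer="bbwfwmwmjvlh" (len 12), cursors c1@6 c2@8 c4@9 c3@10, authorship ..1.2.3.....
After op 6 (insert('z')): buffer="bbwfwmzwmzjzvzlh" (len 16), cursors c1@7 c2@10 c4@12 c3@14, authorship ..1.2.13.2.4.3..

Answer: bbwfwmzwmzjzvzlh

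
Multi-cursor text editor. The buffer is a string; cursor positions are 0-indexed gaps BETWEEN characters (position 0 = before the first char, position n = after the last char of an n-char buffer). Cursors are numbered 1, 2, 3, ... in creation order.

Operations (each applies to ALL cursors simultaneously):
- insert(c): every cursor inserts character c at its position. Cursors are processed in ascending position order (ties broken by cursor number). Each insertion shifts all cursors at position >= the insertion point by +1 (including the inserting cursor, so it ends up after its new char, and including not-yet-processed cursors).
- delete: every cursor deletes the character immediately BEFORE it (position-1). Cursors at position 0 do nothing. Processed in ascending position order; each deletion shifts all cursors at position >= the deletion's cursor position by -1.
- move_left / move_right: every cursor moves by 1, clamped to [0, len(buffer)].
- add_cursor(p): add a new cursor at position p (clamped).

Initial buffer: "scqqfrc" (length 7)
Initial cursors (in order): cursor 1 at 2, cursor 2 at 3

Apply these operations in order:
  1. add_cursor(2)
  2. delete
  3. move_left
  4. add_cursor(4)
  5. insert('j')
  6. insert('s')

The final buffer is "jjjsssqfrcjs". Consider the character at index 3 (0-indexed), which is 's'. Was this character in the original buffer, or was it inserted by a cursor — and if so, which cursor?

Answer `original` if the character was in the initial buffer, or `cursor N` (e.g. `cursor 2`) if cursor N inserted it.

Answer: cursor 1

Derivation:
After op 1 (add_cursor(2)): buffer="scqqfrc" (len 7), cursors c1@2 c3@2 c2@3, authorship .......
After op 2 (delete): buffer="qfrc" (len 4), cursors c1@0 c2@0 c3@0, authorship ....
After op 3 (move_left): buffer="qfrc" (len 4), cursors c1@0 c2@0 c3@0, authorship ....
After op 4 (add_cursor(4)): buffer="qfrc" (len 4), cursors c1@0 c2@0 c3@0 c4@4, authorship ....
After op 5 (insert('j')): buffer="jjjqfrcj" (len 8), cursors c1@3 c2@3 c3@3 c4@8, authorship 123....4
After op 6 (insert('s')): buffer="jjjsssqfrcjs" (len 12), cursors c1@6 c2@6 c3@6 c4@12, authorship 123123....44
Authorship (.=original, N=cursor N): 1 2 3 1 2 3 . . . . 4 4
Index 3: author = 1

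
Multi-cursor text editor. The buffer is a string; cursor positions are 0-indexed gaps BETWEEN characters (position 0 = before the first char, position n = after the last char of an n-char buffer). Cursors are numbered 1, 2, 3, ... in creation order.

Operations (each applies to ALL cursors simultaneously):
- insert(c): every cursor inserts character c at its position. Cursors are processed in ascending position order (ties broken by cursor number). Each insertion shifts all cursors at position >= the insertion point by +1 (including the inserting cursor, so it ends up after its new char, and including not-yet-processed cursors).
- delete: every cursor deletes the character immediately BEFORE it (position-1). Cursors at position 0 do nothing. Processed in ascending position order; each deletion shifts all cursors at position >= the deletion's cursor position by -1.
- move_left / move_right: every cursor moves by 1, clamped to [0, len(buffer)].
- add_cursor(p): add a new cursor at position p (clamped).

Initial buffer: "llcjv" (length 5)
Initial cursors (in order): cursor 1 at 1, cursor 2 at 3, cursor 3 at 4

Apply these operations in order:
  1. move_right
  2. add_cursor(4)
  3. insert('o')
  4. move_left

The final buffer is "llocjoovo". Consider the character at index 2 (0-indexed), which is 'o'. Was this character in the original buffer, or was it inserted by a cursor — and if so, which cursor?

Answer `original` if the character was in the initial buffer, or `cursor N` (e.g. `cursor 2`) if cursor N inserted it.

After op 1 (move_right): buffer="llcjv" (len 5), cursors c1@2 c2@4 c3@5, authorship .....
After op 2 (add_cursor(4)): buffer="llcjv" (len 5), cursors c1@2 c2@4 c4@4 c3@5, authorship .....
After op 3 (insert('o')): buffer="llocjoovo" (len 9), cursors c1@3 c2@7 c4@7 c3@9, authorship ..1..24.3
After op 4 (move_left): buffer="llocjoovo" (len 9), cursors c1@2 c2@6 c4@6 c3@8, authorship ..1..24.3
Authorship (.=original, N=cursor N): . . 1 . . 2 4 . 3
Index 2: author = 1

Answer: cursor 1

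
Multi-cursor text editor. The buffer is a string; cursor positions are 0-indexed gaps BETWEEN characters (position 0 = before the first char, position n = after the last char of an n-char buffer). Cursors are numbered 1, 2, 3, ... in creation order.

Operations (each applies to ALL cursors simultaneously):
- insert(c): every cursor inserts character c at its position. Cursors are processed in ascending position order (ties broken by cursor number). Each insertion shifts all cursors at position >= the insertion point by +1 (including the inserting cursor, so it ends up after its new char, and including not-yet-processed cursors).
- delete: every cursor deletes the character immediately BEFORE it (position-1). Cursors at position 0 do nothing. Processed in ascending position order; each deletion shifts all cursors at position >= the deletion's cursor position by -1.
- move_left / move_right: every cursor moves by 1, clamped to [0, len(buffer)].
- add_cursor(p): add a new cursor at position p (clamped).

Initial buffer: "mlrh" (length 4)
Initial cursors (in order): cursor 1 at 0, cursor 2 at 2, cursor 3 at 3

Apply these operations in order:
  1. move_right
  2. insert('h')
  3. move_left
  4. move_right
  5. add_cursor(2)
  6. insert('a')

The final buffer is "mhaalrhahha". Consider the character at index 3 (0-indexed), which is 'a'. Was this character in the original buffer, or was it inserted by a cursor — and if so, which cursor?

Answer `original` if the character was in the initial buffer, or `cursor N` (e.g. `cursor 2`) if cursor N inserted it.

Answer: cursor 4

Derivation:
After op 1 (move_right): buffer="mlrh" (len 4), cursors c1@1 c2@3 c3@4, authorship ....
After op 2 (insert('h')): buffer="mhlrhhh" (len 7), cursors c1@2 c2@5 c3@7, authorship .1..2.3
After op 3 (move_left): buffer="mhlrhhh" (len 7), cursors c1@1 c2@4 c3@6, authorship .1..2.3
After op 4 (move_right): buffer="mhlrhhh" (len 7), cursors c1@2 c2@5 c3@7, authorship .1..2.3
After op 5 (add_cursor(2)): buffer="mhlrhhh" (len 7), cursors c1@2 c4@2 c2@5 c3@7, authorship .1..2.3
After op 6 (insert('a')): buffer="mhaalrhahha" (len 11), cursors c1@4 c4@4 c2@8 c3@11, authorship .114..22.33
Authorship (.=original, N=cursor N): . 1 1 4 . . 2 2 . 3 3
Index 3: author = 4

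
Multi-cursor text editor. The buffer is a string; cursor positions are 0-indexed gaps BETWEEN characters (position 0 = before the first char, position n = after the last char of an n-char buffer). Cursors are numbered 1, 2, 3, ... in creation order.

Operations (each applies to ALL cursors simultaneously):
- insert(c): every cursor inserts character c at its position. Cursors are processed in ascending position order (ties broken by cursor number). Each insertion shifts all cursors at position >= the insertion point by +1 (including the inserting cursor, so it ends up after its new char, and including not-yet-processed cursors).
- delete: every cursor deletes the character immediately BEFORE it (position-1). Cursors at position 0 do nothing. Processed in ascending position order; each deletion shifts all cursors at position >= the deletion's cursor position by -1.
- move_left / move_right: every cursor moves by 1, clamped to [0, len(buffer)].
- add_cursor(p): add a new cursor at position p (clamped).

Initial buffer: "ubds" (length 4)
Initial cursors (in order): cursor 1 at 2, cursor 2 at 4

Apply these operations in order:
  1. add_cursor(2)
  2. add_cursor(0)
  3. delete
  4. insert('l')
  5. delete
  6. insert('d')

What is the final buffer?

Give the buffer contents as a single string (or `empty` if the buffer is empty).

Answer: ddddd

Derivation:
After op 1 (add_cursor(2)): buffer="ubds" (len 4), cursors c1@2 c3@2 c2@4, authorship ....
After op 2 (add_cursor(0)): buffer="ubds" (len 4), cursors c4@0 c1@2 c3@2 c2@4, authorship ....
After op 3 (delete): buffer="d" (len 1), cursors c1@0 c3@0 c4@0 c2@1, authorship .
After op 4 (insert('l')): buffer="llldl" (len 5), cursors c1@3 c3@3 c4@3 c2@5, authorship 134.2
After op 5 (delete): buffer="d" (len 1), cursors c1@0 c3@0 c4@0 c2@1, authorship .
After op 6 (insert('d')): buffer="ddddd" (len 5), cursors c1@3 c3@3 c4@3 c2@5, authorship 134.2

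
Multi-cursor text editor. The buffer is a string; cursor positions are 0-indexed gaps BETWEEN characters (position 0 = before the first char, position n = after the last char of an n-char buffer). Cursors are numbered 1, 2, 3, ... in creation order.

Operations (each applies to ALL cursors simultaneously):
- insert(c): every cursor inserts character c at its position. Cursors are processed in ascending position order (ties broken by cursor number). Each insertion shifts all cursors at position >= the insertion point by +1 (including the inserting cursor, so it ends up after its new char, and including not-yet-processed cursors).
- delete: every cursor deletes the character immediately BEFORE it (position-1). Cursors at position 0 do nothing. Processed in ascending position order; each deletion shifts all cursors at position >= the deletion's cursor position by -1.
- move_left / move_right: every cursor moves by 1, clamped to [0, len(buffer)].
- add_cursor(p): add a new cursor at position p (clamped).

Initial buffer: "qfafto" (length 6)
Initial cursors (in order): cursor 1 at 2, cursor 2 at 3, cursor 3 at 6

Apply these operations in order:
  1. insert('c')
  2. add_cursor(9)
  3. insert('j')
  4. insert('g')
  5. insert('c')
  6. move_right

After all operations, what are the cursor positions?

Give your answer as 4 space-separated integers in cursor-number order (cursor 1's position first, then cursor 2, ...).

After op 1 (insert('c')): buffer="qfcacftoc" (len 9), cursors c1@3 c2@5 c3@9, authorship ..1.2...3
After op 2 (add_cursor(9)): buffer="qfcacftoc" (len 9), cursors c1@3 c2@5 c3@9 c4@9, authorship ..1.2...3
After op 3 (insert('j')): buffer="qfcjacjftocjj" (len 13), cursors c1@4 c2@7 c3@13 c4@13, authorship ..11.22...334
After op 4 (insert('g')): buffer="qfcjgacjgftocjjgg" (len 17), cursors c1@5 c2@9 c3@17 c4@17, authorship ..111.222...33434
After op 5 (insert('c')): buffer="qfcjgcacjgcftocjjggcc" (len 21), cursors c1@6 c2@11 c3@21 c4@21, authorship ..1111.2222...3343434
After op 6 (move_right): buffer="qfcjgcacjgcftocjjggcc" (len 21), cursors c1@7 c2@12 c3@21 c4@21, authorship ..1111.2222...3343434

Answer: 7 12 21 21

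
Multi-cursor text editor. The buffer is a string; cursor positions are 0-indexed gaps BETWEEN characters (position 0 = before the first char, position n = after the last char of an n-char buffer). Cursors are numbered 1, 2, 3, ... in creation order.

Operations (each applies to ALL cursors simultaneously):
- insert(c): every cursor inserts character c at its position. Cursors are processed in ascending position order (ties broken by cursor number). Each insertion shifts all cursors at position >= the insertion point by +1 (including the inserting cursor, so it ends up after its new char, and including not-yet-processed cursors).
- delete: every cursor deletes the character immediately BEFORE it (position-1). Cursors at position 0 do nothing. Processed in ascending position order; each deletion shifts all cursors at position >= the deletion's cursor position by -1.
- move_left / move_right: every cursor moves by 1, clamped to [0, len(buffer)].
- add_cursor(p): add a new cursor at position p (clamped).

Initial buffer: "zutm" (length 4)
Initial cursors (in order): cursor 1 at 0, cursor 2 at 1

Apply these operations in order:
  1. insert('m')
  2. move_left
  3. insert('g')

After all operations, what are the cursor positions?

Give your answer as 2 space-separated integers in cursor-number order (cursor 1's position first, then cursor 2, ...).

Answer: 1 4

Derivation:
After op 1 (insert('m')): buffer="mzmutm" (len 6), cursors c1@1 c2@3, authorship 1.2...
After op 2 (move_left): buffer="mzmutm" (len 6), cursors c1@0 c2@2, authorship 1.2...
After op 3 (insert('g')): buffer="gmzgmutm" (len 8), cursors c1@1 c2@4, authorship 11.22...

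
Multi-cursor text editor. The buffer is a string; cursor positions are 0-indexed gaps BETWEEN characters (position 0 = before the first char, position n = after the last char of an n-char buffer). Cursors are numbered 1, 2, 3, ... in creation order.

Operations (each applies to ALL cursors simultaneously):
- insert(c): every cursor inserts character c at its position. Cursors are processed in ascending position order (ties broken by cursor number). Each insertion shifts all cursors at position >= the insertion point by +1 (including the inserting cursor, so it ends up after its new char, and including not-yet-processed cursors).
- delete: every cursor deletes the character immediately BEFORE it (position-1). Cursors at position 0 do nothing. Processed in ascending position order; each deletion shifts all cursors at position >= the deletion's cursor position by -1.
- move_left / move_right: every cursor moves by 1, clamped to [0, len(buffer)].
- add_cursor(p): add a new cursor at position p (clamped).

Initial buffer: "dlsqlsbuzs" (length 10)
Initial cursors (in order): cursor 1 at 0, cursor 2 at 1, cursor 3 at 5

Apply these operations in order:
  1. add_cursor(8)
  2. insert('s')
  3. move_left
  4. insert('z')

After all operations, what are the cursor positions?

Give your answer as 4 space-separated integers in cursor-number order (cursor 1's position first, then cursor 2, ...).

Answer: 1 4 10 15

Derivation:
After op 1 (add_cursor(8)): buffer="dlsqlsbuzs" (len 10), cursors c1@0 c2@1 c3@5 c4@8, authorship ..........
After op 2 (insert('s')): buffer="sdslsqlssbuszs" (len 14), cursors c1@1 c2@3 c3@8 c4@12, authorship 1.2....3...4..
After op 3 (move_left): buffer="sdslsqlssbuszs" (len 14), cursors c1@0 c2@2 c3@7 c4@11, authorship 1.2....3...4..
After op 4 (insert('z')): buffer="zsdzslsqlzssbuzszs" (len 18), cursors c1@1 c2@4 c3@10 c4@15, authorship 11.22....33...44..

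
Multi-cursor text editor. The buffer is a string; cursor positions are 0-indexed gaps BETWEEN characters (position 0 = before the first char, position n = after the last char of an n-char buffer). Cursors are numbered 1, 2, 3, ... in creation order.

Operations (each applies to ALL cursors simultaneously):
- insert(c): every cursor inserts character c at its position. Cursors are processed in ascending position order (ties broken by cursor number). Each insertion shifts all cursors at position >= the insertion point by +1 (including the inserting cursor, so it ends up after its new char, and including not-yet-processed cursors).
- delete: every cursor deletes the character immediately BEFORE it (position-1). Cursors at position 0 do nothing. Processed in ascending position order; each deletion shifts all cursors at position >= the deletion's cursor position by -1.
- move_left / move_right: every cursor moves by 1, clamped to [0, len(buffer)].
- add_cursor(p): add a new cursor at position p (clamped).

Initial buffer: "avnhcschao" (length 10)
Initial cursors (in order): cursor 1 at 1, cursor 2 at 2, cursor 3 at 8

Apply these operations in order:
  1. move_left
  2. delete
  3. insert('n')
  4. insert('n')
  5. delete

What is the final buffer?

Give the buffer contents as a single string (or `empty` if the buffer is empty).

Answer: nnvnhcsnhao

Derivation:
After op 1 (move_left): buffer="avnhcschao" (len 10), cursors c1@0 c2@1 c3@7, authorship ..........
After op 2 (delete): buffer="vnhcshao" (len 8), cursors c1@0 c2@0 c3@5, authorship ........
After op 3 (insert('n')): buffer="nnvnhcsnhao" (len 11), cursors c1@2 c2@2 c3@8, authorship 12.....3...
After op 4 (insert('n')): buffer="nnnnvnhcsnnhao" (len 14), cursors c1@4 c2@4 c3@11, authorship 1212.....33...
After op 5 (delete): buffer="nnvnhcsnhao" (len 11), cursors c1@2 c2@2 c3@8, authorship 12.....3...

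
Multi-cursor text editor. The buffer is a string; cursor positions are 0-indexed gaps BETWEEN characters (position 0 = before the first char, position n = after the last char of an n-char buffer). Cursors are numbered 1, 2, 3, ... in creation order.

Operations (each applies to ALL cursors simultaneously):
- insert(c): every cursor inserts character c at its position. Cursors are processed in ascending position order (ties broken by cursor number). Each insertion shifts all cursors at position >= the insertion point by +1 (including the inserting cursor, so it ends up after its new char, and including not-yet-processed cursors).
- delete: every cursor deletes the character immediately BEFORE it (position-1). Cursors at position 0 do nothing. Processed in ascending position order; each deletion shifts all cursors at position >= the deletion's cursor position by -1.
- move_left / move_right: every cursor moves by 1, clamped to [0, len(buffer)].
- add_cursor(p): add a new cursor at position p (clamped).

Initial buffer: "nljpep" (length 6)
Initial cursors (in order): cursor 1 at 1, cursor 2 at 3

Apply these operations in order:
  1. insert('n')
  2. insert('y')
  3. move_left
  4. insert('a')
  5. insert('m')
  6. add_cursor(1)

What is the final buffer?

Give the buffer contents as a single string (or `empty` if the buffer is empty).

After op 1 (insert('n')): buffer="nnljnpep" (len 8), cursors c1@2 c2@5, authorship .1..2...
After op 2 (insert('y')): buffer="nnyljnypep" (len 10), cursors c1@3 c2@7, authorship .11..22...
After op 3 (move_left): buffer="nnyljnypep" (len 10), cursors c1@2 c2@6, authorship .11..22...
After op 4 (insert('a')): buffer="nnayljnaypep" (len 12), cursors c1@3 c2@8, authorship .111..222...
After op 5 (insert('m')): buffer="nnamyljnamypep" (len 14), cursors c1@4 c2@10, authorship .1111..2222...
After op 6 (add_cursor(1)): buffer="nnamyljnamypep" (len 14), cursors c3@1 c1@4 c2@10, authorship .1111..2222...

Answer: nnamyljnamypep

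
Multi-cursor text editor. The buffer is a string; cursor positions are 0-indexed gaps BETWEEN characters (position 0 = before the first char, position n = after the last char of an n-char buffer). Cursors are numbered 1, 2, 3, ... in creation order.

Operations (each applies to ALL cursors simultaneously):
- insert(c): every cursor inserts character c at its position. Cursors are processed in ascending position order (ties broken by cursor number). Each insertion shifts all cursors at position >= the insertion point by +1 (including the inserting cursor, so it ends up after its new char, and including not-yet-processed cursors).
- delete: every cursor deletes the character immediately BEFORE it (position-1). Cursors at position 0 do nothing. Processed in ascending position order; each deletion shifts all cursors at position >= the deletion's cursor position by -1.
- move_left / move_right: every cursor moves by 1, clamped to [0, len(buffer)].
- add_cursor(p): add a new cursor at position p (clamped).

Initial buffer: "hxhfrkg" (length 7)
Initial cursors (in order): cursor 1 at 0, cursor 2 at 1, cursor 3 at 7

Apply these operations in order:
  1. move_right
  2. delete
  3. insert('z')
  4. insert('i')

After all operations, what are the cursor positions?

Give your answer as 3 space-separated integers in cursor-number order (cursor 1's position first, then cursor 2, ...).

After op 1 (move_right): buffer="hxhfrkg" (len 7), cursors c1@1 c2@2 c3@7, authorship .......
After op 2 (delete): buffer="hfrk" (len 4), cursors c1@0 c2@0 c3@4, authorship ....
After op 3 (insert('z')): buffer="zzhfrkz" (len 7), cursors c1@2 c2@2 c3@7, authorship 12....3
After op 4 (insert('i')): buffer="zziihfrkzi" (len 10), cursors c1@4 c2@4 c3@10, authorship 1212....33

Answer: 4 4 10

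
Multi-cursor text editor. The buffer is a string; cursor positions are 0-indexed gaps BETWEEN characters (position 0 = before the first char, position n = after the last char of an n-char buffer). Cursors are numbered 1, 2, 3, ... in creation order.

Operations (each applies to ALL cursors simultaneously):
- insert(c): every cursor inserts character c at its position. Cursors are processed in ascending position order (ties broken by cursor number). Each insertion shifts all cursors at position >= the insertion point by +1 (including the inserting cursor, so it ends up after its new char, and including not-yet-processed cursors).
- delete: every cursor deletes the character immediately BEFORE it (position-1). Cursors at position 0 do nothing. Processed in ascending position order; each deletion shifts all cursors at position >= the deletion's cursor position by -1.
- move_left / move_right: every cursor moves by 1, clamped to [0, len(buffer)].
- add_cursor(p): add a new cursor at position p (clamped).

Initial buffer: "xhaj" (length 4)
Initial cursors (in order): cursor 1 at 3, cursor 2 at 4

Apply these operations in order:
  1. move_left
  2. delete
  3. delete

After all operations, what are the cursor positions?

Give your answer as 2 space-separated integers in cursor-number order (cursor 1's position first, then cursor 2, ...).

After op 1 (move_left): buffer="xhaj" (len 4), cursors c1@2 c2@3, authorship ....
After op 2 (delete): buffer="xj" (len 2), cursors c1@1 c2@1, authorship ..
After op 3 (delete): buffer="j" (len 1), cursors c1@0 c2@0, authorship .

Answer: 0 0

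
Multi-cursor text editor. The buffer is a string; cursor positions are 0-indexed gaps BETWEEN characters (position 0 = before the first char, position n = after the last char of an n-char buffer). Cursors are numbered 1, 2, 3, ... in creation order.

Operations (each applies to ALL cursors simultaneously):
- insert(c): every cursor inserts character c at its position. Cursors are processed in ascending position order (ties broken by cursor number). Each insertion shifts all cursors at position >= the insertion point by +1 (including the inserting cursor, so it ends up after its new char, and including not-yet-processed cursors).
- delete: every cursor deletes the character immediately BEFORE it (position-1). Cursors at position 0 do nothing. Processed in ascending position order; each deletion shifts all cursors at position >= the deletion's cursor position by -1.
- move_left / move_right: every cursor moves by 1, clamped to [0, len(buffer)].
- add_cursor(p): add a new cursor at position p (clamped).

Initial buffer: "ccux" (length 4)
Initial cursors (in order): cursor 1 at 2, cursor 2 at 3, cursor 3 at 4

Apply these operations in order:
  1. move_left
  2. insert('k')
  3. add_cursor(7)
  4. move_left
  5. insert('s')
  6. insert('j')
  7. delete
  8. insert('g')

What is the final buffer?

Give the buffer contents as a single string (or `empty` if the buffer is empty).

Answer: csgkcsgkusgksgx

Derivation:
After op 1 (move_left): buffer="ccux" (len 4), cursors c1@1 c2@2 c3@3, authorship ....
After op 2 (insert('k')): buffer="ckckukx" (len 7), cursors c1@2 c2@4 c3@6, authorship .1.2.3.
After op 3 (add_cursor(7)): buffer="ckckukx" (len 7), cursors c1@2 c2@4 c3@6 c4@7, authorship .1.2.3.
After op 4 (move_left): buffer="ckckukx" (len 7), cursors c1@1 c2@3 c3@5 c4@6, authorship .1.2.3.
After op 5 (insert('s')): buffer="cskcskusksx" (len 11), cursors c1@2 c2@5 c3@8 c4@10, authorship .11.22.334.
After op 6 (insert('j')): buffer="csjkcsjkusjksjx" (len 15), cursors c1@3 c2@7 c3@11 c4@14, authorship .111.222.33344.
After op 7 (delete): buffer="cskcskusksx" (len 11), cursors c1@2 c2@5 c3@8 c4@10, authorship .11.22.334.
After op 8 (insert('g')): buffer="csgkcsgkusgksgx" (len 15), cursors c1@3 c2@7 c3@11 c4@14, authorship .111.222.33344.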